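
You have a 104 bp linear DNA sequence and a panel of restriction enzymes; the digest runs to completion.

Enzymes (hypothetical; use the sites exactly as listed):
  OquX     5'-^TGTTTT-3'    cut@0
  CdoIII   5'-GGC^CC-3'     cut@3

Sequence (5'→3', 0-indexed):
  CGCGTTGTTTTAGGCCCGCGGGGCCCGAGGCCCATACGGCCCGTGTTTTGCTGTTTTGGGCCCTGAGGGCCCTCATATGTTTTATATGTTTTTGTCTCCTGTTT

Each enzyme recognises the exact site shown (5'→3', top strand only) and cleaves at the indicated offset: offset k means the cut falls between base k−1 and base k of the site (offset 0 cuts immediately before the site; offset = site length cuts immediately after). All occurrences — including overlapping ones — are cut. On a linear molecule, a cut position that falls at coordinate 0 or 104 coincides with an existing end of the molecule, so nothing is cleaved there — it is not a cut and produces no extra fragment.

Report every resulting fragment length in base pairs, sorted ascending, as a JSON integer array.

[3,5,7,7,8,9,9,9,9,10,10,18]

Site scan:
  OquX TGTTTT/0: at [5, 43, 51, 77, 86] ⇒ [5, 43, 51, 77, 86]
  CdoIII GGCCC/3: at [12, 21, 28, 37, 58, 67] ⇒ [15, 24, 31, 40, 61, 70]

All cut coordinates (distinct, sorted): [5, 15, 24, 31, 40, 43, 51, 61, 70, 77, 86]

Fragment lengths:
  [0,5): 5 bp
  [5,15): 10 bp
  [15,24): 9 bp
  [24,31): 7 bp
  [31,40): 9 bp
  [40,43): 3 bp
  [43,51): 8 bp
  [51,61): 10 bp
  [61,70): 9 bp
  [70,77): 7 bp
  [77,86): 9 bp
  [86,104): 18 bp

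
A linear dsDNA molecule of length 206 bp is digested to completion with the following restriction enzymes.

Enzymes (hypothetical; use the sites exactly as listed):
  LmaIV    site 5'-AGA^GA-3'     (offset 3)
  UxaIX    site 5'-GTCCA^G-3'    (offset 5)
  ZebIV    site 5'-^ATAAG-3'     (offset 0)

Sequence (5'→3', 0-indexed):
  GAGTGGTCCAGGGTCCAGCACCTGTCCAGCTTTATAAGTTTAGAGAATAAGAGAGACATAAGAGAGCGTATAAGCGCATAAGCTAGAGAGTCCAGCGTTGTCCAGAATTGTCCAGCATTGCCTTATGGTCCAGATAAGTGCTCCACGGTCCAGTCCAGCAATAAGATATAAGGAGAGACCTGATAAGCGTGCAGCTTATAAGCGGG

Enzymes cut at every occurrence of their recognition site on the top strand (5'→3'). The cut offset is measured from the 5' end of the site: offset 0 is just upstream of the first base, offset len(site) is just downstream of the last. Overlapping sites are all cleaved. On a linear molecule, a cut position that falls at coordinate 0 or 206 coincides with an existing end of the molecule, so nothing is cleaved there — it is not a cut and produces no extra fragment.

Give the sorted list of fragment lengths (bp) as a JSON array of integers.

[1,2,2,3,3,5,5,6,6,6,6,7,7,7,8,9,9,10,10,10,10,11,11,15,18,19]

Per-enzyme occurrences:
  LmaIV (AGAGA, off=3): starts [41, 49, 51, 60, 84, 173] → cuts [44, 52, 54, 63, 87, 176]
  UxaIX (GTCCAG, off=5): starts [5, 12, 23, 89, 99, 109, 127, 147, 152] → cuts [10, 17, 28, 94, 104, 114, 132, 152, 157]
  ZebIV (ATAAG, off=0): starts [33, 46, 57, 69, 77, 133, 160, 167, 182, 197] → cuts [33, 46, 57, 69, 77, 133, 160, 167, 182, 197]

Pooled cuts: [10, 17, 28, 33, 44, 46, 52, 54, 57, 63, 69, 77, 87, 94, 104, 114, 132, 133, 152, 157, 160, 167, 176, 182, 197]

Fragments:
  [0,10): 10 bp
  [10,17): 7 bp
  [17,28): 11 bp
  [28,33): 5 bp
  [33,44): 11 bp
  [44,46): 2 bp
  [46,52): 6 bp
  [52,54): 2 bp
  [54,57): 3 bp
  [57,63): 6 bp
  [63,69): 6 bp
  [69,77): 8 bp
  [77,87): 10 bp
  [87,94): 7 bp
  [94,104): 10 bp
  [104,114): 10 bp
  [114,132): 18 bp
  [132,133): 1 bp
  [133,152): 19 bp
  [152,157): 5 bp
  [157,160): 3 bp
  [160,167): 7 bp
  [167,176): 9 bp
  [176,182): 6 bp
  [182,197): 15 bp
  [197,206): 9 bp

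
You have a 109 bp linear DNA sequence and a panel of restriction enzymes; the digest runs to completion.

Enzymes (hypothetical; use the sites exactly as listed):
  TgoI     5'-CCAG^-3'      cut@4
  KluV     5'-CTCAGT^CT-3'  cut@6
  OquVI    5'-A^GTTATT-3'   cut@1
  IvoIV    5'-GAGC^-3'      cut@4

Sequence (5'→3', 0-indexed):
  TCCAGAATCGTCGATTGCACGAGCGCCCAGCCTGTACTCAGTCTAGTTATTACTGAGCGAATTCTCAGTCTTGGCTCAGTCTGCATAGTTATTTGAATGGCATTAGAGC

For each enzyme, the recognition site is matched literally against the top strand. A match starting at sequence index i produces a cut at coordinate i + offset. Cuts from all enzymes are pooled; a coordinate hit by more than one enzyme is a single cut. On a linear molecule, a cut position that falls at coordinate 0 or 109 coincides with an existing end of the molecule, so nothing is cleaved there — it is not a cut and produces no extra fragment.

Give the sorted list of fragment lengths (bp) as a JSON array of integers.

Site scan:
  TgoI CCAG/4: at [1, 26] ⇒ [5, 30]
  KluV CTCAGTCT/6: at [36, 63, 74] ⇒ [42, 69, 80]
  OquVI AGTTATT/1: at [44, 86] ⇒ [45, 87]
  IvoIV GAGC/4: at [20, 54, 105] ⇒ [24, 58] (position 109 is a terminus of the linear molecule — no cut)

Pooled cuts: [5, 24, 30, 42, 45, 58, 69, 80, 87]

Fragments:
  [0,5): 5 bp
  [5,24): 19 bp
  [24,30): 6 bp
  [30,42): 12 bp
  [42,45): 3 bp
  [45,58): 13 bp
  [58,69): 11 bp
  [69,80): 11 bp
  [80,87): 7 bp
  [87,109): 22 bp

[3,5,6,7,11,11,12,13,19,22]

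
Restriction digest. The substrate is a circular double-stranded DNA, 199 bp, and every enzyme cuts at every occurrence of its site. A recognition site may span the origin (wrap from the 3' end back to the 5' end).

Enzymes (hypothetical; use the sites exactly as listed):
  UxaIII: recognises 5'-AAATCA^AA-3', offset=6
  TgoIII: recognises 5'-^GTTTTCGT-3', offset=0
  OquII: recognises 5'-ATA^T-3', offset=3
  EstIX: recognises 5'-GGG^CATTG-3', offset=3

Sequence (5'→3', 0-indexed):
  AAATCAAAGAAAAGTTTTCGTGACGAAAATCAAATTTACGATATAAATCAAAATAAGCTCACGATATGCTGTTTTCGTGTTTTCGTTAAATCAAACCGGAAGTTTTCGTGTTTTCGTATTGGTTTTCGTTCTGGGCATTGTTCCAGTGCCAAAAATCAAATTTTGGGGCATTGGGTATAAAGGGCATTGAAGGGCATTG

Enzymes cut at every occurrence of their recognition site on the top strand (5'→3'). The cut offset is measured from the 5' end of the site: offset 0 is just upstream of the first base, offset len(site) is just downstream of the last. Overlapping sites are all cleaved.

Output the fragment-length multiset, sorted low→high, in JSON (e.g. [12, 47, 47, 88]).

[4,7,7,8,8,8,10,10,11,11,12,14,15,16,16,19,23]

Scan for sites:
  UxaIII (AAATCAAA, off=6): starts [0, 26, 44, 87, 152] → cuts [6, 32, 50, 93, 158]
  TgoIII (GTTTTCGT, off=0): starts [13, 70, 78, 101, 109, 121] → cuts [13, 70, 78, 101, 109, 121]
  OquII (ATAT, off=3): starts [40, 63] → cuts [43, 66]
  EstIX (GGGCATTG, off=3): starts [132, 165, 181, 191] → cuts [135, 168, 184, 194]

Pooled cuts: [6, 13, 32, 43, 50, 66, 70, 78, 93, 101, 109, 121, 135, 158, 168, 184, 194]

Fragment lengths:
  6→13: 7 bp
  13→32: 19 bp
  32→43: 11 bp
  43→50: 7 bp
  50→66: 16 bp
  66→70: 4 bp
  70→78: 8 bp
  78→93: 15 bp
  93→101: 8 bp
  101→109: 8 bp
  109→121: 12 bp
  121→135: 14 bp
  135→158: 23 bp
  158→168: 10 bp
  168→184: 16 bp
  184→194: 10 bp
  194→6 (wrap): 199-194+6 = 11 bp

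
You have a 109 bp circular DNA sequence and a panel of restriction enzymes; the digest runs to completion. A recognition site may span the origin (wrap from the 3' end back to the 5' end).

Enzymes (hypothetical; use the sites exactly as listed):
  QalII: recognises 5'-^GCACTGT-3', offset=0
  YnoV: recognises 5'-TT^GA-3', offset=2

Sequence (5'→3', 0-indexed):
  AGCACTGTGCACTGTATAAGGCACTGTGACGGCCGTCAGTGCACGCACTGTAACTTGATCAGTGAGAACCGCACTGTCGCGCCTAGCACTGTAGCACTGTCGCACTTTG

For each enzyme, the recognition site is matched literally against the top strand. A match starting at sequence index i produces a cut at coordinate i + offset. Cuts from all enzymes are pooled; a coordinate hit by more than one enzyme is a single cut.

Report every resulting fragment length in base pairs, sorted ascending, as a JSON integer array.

[2,7,8,12,12,14,15,15,24]

Per-enzyme occurrences:
  QalII GCACTGT/0: at [1, 8, 20, 44, 70, 85, 93] ⇒ [1, 8, 20, 44, 70, 85, 93]
  YnoV TTGA/2: at [54, 106] ⇒ [56, 108]

All cut coordinates (distinct, sorted): [1, 8, 20, 44, 56, 70, 85, 93, 108]

Fragments:
  1→8: 7 bp
  8→20: 12 bp
  20→44: 24 bp
  44→56: 12 bp
  56→70: 14 bp
  70→85: 15 bp
  85→93: 8 bp
  93→108: 15 bp
  108→1 (wrap): 109-108+1 = 2 bp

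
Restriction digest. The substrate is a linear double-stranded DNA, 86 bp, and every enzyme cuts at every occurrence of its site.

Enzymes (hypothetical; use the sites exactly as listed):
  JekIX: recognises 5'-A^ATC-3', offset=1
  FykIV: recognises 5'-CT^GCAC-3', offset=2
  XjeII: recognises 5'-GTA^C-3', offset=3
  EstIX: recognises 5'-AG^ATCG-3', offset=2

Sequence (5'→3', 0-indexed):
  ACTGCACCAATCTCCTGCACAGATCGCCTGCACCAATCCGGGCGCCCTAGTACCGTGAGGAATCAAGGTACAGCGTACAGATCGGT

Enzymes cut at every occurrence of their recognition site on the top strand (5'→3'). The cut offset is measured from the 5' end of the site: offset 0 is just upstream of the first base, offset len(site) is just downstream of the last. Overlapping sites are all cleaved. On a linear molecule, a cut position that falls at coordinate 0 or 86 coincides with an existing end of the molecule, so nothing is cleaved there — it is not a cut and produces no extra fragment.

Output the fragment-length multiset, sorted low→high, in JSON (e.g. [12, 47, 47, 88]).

Site scan:
  JekIX AATC/1: at [8, 34, 60] ⇒ [9, 35, 61]
  FykIV CTGCAC/2: at [1, 14, 27] ⇒ [3, 16, 29]
  XjeII GTAC/3: at [49, 67, 74] ⇒ [52, 70, 77]
  EstIX AGATCG/2: at [20, 78] ⇒ [22, 80]

Pooled cuts: [3, 9, 16, 22, 29, 35, 52, 61, 70, 77, 80]

Fragment lengths:
  [0,3): 3 bp
  [3,9): 6 bp
  [9,16): 7 bp
  [16,22): 6 bp
  [22,29): 7 bp
  [29,35): 6 bp
  [35,52): 17 bp
  [52,61): 9 bp
  [61,70): 9 bp
  [70,77): 7 bp
  [77,80): 3 bp
  [80,86): 6 bp

[3,3,6,6,6,6,7,7,7,9,9,17]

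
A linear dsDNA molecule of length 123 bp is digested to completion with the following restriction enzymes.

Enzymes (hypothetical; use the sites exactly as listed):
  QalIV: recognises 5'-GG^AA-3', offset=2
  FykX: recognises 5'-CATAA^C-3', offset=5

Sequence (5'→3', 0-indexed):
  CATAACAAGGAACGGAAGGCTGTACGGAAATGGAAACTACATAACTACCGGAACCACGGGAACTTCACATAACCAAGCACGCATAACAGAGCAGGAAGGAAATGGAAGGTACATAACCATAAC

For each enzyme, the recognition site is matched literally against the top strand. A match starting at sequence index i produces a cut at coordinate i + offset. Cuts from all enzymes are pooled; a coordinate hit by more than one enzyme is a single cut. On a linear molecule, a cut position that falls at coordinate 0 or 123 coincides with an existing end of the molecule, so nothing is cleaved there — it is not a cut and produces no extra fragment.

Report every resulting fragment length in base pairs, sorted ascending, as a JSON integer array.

[1,4,5,5,5,6,6,6,7,9,9,11,11,12,12,14]

Site scan:
  QalIV (GGAA, off=2): starts [8, 13, 25, 31, 49, 58, 93, 97, 103] → cuts [10, 15, 27, 33, 51, 60, 95, 99, 105]
  FykX (CATAAC, off=5): starts [0, 39, 67, 81, 111, 117] → cuts [5, 44, 72, 86, 116, 122]

Pooled cuts: [5, 10, 15, 27, 33, 44, 51, 60, 72, 86, 95, 99, 105, 116, 122]

Fragments:
  [0,5): 5 bp
  [5,10): 5 bp
  [10,15): 5 bp
  [15,27): 12 bp
  [27,33): 6 bp
  [33,44): 11 bp
  [44,51): 7 bp
  [51,60): 9 bp
  [60,72): 12 bp
  [72,86): 14 bp
  [86,95): 9 bp
  [95,99): 4 bp
  [99,105): 6 bp
  [105,116): 11 bp
  [116,122): 6 bp
  [122,123): 1 bp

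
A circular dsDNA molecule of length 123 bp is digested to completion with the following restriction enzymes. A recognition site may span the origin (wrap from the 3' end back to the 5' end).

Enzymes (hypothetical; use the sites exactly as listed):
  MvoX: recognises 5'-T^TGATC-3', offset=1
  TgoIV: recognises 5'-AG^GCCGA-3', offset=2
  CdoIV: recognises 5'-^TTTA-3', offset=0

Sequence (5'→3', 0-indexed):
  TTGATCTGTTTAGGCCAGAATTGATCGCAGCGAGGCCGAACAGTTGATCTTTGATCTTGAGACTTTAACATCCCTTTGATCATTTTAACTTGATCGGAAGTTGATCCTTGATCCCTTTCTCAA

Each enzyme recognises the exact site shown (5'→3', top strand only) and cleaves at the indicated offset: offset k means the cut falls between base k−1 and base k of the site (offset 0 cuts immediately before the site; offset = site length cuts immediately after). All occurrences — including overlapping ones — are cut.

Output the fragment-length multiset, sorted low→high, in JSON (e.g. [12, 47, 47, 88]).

[7,7,7,7,7,10,11,12,13,13,13,16]

Site scan:
  MvoX TTGATC/1: at [0, 20, 43, 50, 75, 89, 100, 107] ⇒ [1, 21, 44, 51, 76, 90, 101, 108]
  TgoIV AGGCCGA/2: at [32] ⇒ [34]
  CdoIV TTTA/0: at [8, 63, 83] ⇒ [8, 63, 83]

Pooled cuts: [1, 8, 21, 34, 44, 51, 63, 76, 83, 90, 101, 108]

Fragments:
  1→8: 7 bp
  8→21: 13 bp
  21→34: 13 bp
  34→44: 10 bp
  44→51: 7 bp
  51→63: 12 bp
  63→76: 13 bp
  76→83: 7 bp
  83→90: 7 bp
  90→101: 11 bp
  101→108: 7 bp
  108→1 (wrap): 123-108+1 = 16 bp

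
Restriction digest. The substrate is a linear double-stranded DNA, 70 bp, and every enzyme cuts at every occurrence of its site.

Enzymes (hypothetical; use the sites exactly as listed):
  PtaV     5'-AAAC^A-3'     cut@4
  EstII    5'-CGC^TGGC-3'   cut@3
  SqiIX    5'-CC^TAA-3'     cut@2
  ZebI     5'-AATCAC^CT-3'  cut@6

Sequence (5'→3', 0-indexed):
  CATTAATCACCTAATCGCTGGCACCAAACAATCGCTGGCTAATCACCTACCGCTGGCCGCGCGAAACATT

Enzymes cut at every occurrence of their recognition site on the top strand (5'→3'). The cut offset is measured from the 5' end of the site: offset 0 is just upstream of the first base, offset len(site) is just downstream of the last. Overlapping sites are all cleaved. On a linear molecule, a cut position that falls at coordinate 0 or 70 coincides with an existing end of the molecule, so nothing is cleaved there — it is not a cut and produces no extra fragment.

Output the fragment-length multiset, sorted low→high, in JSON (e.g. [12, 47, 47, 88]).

[1,3,6,7,7,10,11,11,14]

Per-enzyme occurrences:
  PtaV (AAACA, off=4): starts [25, 63] → cuts [29, 67]
  EstII (CGCTGGC, off=3): starts [15, 32, 50] → cuts [18, 35, 53]
  SqiIX (CCTAA, off=2): starts [9] → cuts [11]
  ZebI (AATCACCT, off=6): starts [4, 40] → cuts [10, 46]

Pooled cuts: [10, 11, 18, 29, 35, 46, 53, 67]

Fragments:
  [0,10): 10 bp
  [10,11): 1 bp
  [11,18): 7 bp
  [18,29): 11 bp
  [29,35): 6 bp
  [35,46): 11 bp
  [46,53): 7 bp
  [53,67): 14 bp
  [67,70): 3 bp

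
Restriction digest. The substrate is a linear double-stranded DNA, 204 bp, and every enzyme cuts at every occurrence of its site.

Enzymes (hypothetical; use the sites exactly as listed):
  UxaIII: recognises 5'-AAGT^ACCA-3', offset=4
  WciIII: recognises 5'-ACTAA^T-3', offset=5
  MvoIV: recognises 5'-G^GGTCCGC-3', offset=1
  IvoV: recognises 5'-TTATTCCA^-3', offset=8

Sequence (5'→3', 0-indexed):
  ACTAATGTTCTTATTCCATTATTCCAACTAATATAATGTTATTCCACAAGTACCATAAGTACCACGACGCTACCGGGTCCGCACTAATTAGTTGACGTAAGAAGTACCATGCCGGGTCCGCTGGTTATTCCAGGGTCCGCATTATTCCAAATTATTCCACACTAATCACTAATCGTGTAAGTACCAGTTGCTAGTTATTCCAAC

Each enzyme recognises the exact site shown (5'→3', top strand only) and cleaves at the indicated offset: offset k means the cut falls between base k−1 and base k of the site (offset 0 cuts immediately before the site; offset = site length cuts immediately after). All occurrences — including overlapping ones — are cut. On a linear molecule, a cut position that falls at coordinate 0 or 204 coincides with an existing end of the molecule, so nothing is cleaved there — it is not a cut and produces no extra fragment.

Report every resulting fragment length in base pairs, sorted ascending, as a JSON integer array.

[1,2,5,5,5,6,7,8,9,9,10,10,12,13,15,15,16,18,18,20]

Scan for sites:
  UxaIII AAGTACCA/4: at [47, 56, 101, 178] ⇒ [51, 60, 105, 182]
  WciIII ACTAAT/5: at [0, 26, 82, 160, 167] ⇒ [5, 31, 87, 165, 172]
  MvoIV GGGTCCGC/1: at [74, 113, 132] ⇒ [75, 114, 133]
  IvoV TTATTCCA/8: at [10, 18, 38, 124, 141, 151, 194] ⇒ [18, 26, 46, 132, 149, 159, 202]

All cut coordinates (distinct, sorted): [5, 18, 26, 31, 46, 51, 60, 75, 87, 105, 114, 132, 133, 149, 159, 165, 172, 182, 202]

Fragments:
  [0,5): 5 bp
  [5,18): 13 bp
  [18,26): 8 bp
  [26,31): 5 bp
  [31,46): 15 bp
  [46,51): 5 bp
  [51,60): 9 bp
  [60,75): 15 bp
  [75,87): 12 bp
  [87,105): 18 bp
  [105,114): 9 bp
  [114,132): 18 bp
  [132,133): 1 bp
  [133,149): 16 bp
  [149,159): 10 bp
  [159,165): 6 bp
  [165,172): 7 bp
  [172,182): 10 bp
  [182,202): 20 bp
  [202,204): 2 bp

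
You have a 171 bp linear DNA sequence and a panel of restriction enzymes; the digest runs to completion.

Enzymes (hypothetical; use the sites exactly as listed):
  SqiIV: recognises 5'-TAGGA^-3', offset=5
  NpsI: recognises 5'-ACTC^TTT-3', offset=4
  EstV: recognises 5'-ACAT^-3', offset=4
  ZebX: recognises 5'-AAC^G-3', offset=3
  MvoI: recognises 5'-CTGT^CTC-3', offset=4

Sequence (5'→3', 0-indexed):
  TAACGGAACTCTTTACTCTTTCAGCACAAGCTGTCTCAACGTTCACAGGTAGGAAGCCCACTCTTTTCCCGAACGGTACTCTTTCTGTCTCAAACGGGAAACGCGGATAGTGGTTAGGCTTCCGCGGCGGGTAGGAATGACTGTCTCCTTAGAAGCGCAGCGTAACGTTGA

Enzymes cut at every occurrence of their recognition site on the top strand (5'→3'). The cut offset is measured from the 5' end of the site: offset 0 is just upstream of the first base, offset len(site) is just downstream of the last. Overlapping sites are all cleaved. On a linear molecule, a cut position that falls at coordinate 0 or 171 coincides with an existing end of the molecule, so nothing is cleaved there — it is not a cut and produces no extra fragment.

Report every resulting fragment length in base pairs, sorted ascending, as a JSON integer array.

Per-enzyme occurrences:
  SqiIV TAGGA/5: at [49, 131] ⇒ [54, 136]
  NpsI ACTCTTT/4: at [7, 14, 59, 77] ⇒ [11, 18, 63, 81]
  EstV (ACAT, off=4): no sites
  ZebX AACG/3: at [1, 37, 71, 92, 99, 163] ⇒ [4, 40, 74, 95, 102, 166]
  MvoI CTGTCTC/4: at [30, 84, 140] ⇒ [34, 88, 144]

Pooled cuts: [4, 11, 18, 34, 40, 54, 63, 74, 81, 88, 95, 102, 136, 144, 166]

Fragments:
  [0,4): 4 bp
  [4,11): 7 bp
  [11,18): 7 bp
  [18,34): 16 bp
  [34,40): 6 bp
  [40,54): 14 bp
  [54,63): 9 bp
  [63,74): 11 bp
  [74,81): 7 bp
  [81,88): 7 bp
  [88,95): 7 bp
  [95,102): 7 bp
  [102,136): 34 bp
  [136,144): 8 bp
  [144,166): 22 bp
  [166,171): 5 bp

[4,5,6,7,7,7,7,7,7,8,9,11,14,16,22,34]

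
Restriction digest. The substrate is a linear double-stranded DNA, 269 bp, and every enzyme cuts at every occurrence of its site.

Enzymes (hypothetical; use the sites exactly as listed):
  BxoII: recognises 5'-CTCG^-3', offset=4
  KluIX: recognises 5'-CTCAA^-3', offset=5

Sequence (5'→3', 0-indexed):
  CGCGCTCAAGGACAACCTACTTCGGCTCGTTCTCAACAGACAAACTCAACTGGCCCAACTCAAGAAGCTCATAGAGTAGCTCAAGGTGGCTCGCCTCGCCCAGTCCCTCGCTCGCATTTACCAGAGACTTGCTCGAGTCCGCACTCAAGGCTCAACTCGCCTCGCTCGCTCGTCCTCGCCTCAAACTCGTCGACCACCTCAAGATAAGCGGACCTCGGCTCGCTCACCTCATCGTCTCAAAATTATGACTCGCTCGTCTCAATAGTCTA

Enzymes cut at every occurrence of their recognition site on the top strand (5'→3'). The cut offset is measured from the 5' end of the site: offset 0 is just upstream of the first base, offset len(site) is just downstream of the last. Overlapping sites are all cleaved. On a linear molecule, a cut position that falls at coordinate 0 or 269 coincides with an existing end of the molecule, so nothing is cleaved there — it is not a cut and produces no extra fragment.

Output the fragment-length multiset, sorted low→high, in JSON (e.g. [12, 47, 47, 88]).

[4,4,4,4,4,5,5,5,5,6,6,6,7,7,7,9,9,12,12,13,13,13,14,15,18,20,21,21]

Scan for sites:
  BxoII (CTCG, off=4): starts [25, 89, 94, 106, 110, 131, 155, 160, 164, 168, 174, 185, 213, 218, 248, 252] → cuts [29, 93, 98, 110, 114, 135, 159, 164, 168, 172, 178, 189, 217, 222, 252, 256]
  KluIX (CTCAA, off=5): starts [4, 31, 44, 58, 79, 143, 150, 179, 197, 235, 257] → cuts [9, 36, 49, 63, 84, 148, 155, 184, 202, 240, 262]

Pooled cuts: [9, 29, 36, 49, 63, 84, 93, 98, 110, 114, 135, 148, 155, 159, 164, 168, 172, 178, 184, 189, 202, 217, 222, 240, 252, 256, 262]

Fragments:
  [0,9): 9 bp
  [9,29): 20 bp
  [29,36): 7 bp
  [36,49): 13 bp
  [49,63): 14 bp
  [63,84): 21 bp
  [84,93): 9 bp
  [93,98): 5 bp
  [98,110): 12 bp
  [110,114): 4 bp
  [114,135): 21 bp
  [135,148): 13 bp
  [148,155): 7 bp
  [155,159): 4 bp
  [159,164): 5 bp
  [164,168): 4 bp
  [168,172): 4 bp
  [172,178): 6 bp
  [178,184): 6 bp
  [184,189): 5 bp
  [189,202): 13 bp
  [202,217): 15 bp
  [217,222): 5 bp
  [222,240): 18 bp
  [240,252): 12 bp
  [252,256): 4 bp
  [256,262): 6 bp
  [262,269): 7 bp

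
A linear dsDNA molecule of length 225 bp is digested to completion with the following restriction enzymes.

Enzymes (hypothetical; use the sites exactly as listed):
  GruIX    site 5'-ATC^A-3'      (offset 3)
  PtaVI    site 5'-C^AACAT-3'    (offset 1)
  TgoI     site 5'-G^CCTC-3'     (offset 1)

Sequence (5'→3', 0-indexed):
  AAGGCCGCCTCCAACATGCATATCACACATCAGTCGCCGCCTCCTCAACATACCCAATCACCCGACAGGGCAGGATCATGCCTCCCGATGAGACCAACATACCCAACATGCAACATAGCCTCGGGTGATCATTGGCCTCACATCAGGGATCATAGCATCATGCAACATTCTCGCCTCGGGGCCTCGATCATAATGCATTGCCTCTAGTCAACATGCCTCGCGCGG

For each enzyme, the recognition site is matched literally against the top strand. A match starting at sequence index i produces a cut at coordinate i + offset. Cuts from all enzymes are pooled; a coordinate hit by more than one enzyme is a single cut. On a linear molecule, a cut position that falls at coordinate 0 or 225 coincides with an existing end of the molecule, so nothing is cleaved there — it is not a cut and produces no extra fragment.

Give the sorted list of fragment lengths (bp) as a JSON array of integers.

Per-enzyme occurrences:
  GruIX (ATCA, off=3): starts [21, 28, 56, 74, 127, 141, 148, 156, 186] → cuts [24, 31, 59, 77, 130, 144, 151, 159, 189]
  PtaVI (CAACAT, off=1): starts [11, 45, 94, 103, 110, 162, 208] → cuts [12, 46, 95, 104, 111, 163, 209]
  TgoI (GCCTC, off=1): starts [6, 38, 79, 117, 134, 172, 180, 199, 214] → cuts [7, 39, 80, 118, 135, 173, 181, 200, 215]

All cut coordinates (distinct, sorted): [7, 12, 24, 31, 39, 46, 59, 77, 80, 95, 104, 111, 118, 130, 135, 144, 151, 159, 163, 173, 181, 189, 200, 209, 215]

Fragment lengths:
  [0,7): 7 bp
  [7,12): 5 bp
  [12,24): 12 bp
  [24,31): 7 bp
  [31,39): 8 bp
  [39,46): 7 bp
  [46,59): 13 bp
  [59,77): 18 bp
  [77,80): 3 bp
  [80,95): 15 bp
  [95,104): 9 bp
  [104,111): 7 bp
  [111,118): 7 bp
  [118,130): 12 bp
  [130,135): 5 bp
  [135,144): 9 bp
  [144,151): 7 bp
  [151,159): 8 bp
  [159,163): 4 bp
  [163,173): 10 bp
  [173,181): 8 bp
  [181,189): 8 bp
  [189,200): 11 bp
  [200,209): 9 bp
  [209,215): 6 bp
  [215,225): 10 bp

[3,4,5,5,6,7,7,7,7,7,7,8,8,8,8,9,9,9,10,10,11,12,12,13,15,18]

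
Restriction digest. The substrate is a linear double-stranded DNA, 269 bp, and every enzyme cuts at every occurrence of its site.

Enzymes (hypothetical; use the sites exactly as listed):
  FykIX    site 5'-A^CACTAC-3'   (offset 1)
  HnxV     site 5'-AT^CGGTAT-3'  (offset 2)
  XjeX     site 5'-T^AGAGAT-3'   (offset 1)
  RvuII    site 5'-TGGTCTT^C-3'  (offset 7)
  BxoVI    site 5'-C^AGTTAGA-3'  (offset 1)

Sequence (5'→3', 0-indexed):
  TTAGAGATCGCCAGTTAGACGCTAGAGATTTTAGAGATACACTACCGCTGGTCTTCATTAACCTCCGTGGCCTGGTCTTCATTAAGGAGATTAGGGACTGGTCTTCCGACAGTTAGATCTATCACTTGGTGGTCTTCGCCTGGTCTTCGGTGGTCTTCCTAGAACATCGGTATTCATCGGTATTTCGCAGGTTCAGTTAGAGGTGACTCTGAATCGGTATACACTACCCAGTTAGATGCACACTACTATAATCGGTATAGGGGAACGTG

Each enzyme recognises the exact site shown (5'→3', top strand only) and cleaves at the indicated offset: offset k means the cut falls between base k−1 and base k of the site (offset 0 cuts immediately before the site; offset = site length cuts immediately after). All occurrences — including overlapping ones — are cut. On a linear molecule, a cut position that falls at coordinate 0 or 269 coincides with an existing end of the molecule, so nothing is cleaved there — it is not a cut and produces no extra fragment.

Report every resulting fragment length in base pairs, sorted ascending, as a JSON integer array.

Site scan:
  FykIX (ACACTAC, off=1): starts [38, 220, 239] → cuts [39, 221, 240]
  HnxV (ATCGGTAT, off=2): starts [165, 175, 212, 250] → cuts [167, 177, 214, 252]
  XjeX (TAGAGAT, off=1): starts [1, 22, 31] → cuts [2, 23, 32]
  RvuII (TGGTCTTC, off=7): starts [48, 72, 98, 129, 140, 150] → cuts [55, 79, 105, 136, 147, 157]
  BxoVI (CAGTTAGA, off=1): starts [11, 109, 193, 228] → cuts [12, 110, 194, 229]

All cut coordinates (distinct, sorted): [2, 12, 23, 32, 39, 55, 79, 105, 110, 136, 147, 157, 167, 177, 194, 214, 221, 229, 240, 252]

Fragments:
  [0,2): 2 bp
  [2,12): 10 bp
  [12,23): 11 bp
  [23,32): 9 bp
  [32,39): 7 bp
  [39,55): 16 bp
  [55,79): 24 bp
  [79,105): 26 bp
  [105,110): 5 bp
  [110,136): 26 bp
  [136,147): 11 bp
  [147,157): 10 bp
  [157,167): 10 bp
  [167,177): 10 bp
  [177,194): 17 bp
  [194,214): 20 bp
  [214,221): 7 bp
  [221,229): 8 bp
  [229,240): 11 bp
  [240,252): 12 bp
  [252,269): 17 bp

[2,5,7,7,8,9,10,10,10,10,11,11,11,12,16,17,17,20,24,26,26]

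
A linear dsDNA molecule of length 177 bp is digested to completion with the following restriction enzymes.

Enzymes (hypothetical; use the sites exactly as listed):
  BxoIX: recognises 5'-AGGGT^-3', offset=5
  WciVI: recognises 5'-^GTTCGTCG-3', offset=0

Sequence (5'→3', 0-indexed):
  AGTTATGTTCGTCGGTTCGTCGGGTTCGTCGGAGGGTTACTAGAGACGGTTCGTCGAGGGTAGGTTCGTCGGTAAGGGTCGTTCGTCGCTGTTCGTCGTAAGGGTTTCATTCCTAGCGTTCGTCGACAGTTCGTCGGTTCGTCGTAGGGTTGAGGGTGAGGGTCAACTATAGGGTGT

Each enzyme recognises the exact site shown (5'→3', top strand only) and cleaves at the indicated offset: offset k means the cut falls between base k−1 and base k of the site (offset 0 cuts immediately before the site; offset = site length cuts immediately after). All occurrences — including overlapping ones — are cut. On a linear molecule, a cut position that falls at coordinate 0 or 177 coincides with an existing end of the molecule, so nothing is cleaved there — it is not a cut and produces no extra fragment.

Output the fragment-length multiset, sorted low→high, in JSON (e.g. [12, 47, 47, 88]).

Scan for sites:
  BxoIX AGGGT/5: at [32, 56, 74, 100, 145, 152, 158, 170] ⇒ [37, 61, 79, 105, 150, 157, 163, 175]
  WciVI GTTCGTCG/0: at [6, 14, 23, 48, 63, 80, 90, 117, 128, 136] ⇒ [6, 14, 23, 48, 63, 80, 90, 117, 128, 136]

Pooled cuts: [6, 14, 23, 37, 48, 61, 63, 79, 80, 90, 105, 117, 128, 136, 150, 157, 163, 175]

Fragments:
  [0,6): 6 bp
  [6,14): 8 bp
  [14,23): 9 bp
  [23,37): 14 bp
  [37,48): 11 bp
  [48,61): 13 bp
  [61,63): 2 bp
  [63,79): 16 bp
  [79,80): 1 bp
  [80,90): 10 bp
  [90,105): 15 bp
  [105,117): 12 bp
  [117,128): 11 bp
  [128,136): 8 bp
  [136,150): 14 bp
  [150,157): 7 bp
  [157,163): 6 bp
  [163,175): 12 bp
  [175,177): 2 bp

[1,2,2,6,6,7,8,8,9,10,11,11,12,12,13,14,14,15,16]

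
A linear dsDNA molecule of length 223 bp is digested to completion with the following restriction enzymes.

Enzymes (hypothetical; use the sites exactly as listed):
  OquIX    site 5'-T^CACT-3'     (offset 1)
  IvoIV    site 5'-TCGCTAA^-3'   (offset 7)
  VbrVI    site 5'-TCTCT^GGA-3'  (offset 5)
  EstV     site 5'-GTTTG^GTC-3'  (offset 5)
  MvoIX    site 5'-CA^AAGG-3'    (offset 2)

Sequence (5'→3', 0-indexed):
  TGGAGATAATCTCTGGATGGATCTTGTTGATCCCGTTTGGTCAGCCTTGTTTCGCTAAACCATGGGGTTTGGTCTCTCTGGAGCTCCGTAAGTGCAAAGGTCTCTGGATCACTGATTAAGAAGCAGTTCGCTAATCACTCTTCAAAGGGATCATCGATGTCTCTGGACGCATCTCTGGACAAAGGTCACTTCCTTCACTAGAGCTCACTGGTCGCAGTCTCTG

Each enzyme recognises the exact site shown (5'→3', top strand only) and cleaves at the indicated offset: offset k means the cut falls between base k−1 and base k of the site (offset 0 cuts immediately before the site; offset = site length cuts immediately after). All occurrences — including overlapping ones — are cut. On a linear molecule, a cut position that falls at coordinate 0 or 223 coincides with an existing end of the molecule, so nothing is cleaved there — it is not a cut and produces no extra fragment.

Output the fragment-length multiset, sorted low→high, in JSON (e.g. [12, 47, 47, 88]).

Scan for sites:
  OquIX TCACT/1: at [108, 134, 185, 194, 204] ⇒ [109, 135, 186, 195, 205]
  IvoIV TCGCTAA/7: at [51, 127] ⇒ [58, 134]
  VbrVI TCTCTGGA/5: at [9, 74, 100, 159, 171] ⇒ [14, 79, 105, 164, 176]
  EstV GTTTGGTC/5: at [34, 66] ⇒ [39, 71]
  MvoIX CAAAGG/2: at [94, 142, 179] ⇒ [96, 144, 181]

Pooled cuts: [14, 39, 58, 71, 79, 96, 105, 109, 134, 135, 144, 164, 176, 181, 186, 195, 205]

Fragment lengths:
  [0,14): 14 bp
  [14,39): 25 bp
  [39,58): 19 bp
  [58,71): 13 bp
  [71,79): 8 bp
  [79,96): 17 bp
  [96,105): 9 bp
  [105,109): 4 bp
  [109,134): 25 bp
  [134,135): 1 bp
  [135,144): 9 bp
  [144,164): 20 bp
  [164,176): 12 bp
  [176,181): 5 bp
  [181,186): 5 bp
  [186,195): 9 bp
  [195,205): 10 bp
  [205,223): 18 bp

[1,4,5,5,8,9,9,9,10,12,13,14,17,18,19,20,25,25]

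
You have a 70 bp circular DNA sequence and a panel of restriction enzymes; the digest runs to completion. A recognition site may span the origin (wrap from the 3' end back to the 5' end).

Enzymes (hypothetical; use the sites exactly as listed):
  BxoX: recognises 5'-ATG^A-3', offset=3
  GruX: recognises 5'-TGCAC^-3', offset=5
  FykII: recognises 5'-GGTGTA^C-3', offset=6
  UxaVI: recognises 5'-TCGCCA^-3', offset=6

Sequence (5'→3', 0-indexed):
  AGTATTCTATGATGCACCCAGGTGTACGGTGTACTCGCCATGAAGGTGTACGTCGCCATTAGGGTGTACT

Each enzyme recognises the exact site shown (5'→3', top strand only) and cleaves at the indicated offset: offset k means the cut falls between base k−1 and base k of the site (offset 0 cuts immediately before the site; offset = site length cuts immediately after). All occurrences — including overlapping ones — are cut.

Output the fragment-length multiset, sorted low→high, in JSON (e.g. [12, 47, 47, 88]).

[2,6,7,7,8,8,9,10,13]

Per-enzyme occurrences:
  BxoX (ATGA, off=3): starts [8, 39] → cuts [11, 42]
  GruX (TGCAC, off=5): starts [12] → cuts [17]
  FykII (GGTGTAC, off=6): starts [20, 27, 44, 62] → cuts [26, 33, 50, 68]
  UxaVI (TCGCCA, off=6): starts [34, 52] → cuts [40, 58]

All cut coordinates (distinct, sorted): [11, 17, 26, 33, 40, 42, 50, 58, 68]

Fragment lengths:
  11→17: 6 bp
  17→26: 9 bp
  26→33: 7 bp
  33→40: 7 bp
  40→42: 2 bp
  42→50: 8 bp
  50→58: 8 bp
  58→68: 10 bp
  68→11 (wrap): 70-68+11 = 13 bp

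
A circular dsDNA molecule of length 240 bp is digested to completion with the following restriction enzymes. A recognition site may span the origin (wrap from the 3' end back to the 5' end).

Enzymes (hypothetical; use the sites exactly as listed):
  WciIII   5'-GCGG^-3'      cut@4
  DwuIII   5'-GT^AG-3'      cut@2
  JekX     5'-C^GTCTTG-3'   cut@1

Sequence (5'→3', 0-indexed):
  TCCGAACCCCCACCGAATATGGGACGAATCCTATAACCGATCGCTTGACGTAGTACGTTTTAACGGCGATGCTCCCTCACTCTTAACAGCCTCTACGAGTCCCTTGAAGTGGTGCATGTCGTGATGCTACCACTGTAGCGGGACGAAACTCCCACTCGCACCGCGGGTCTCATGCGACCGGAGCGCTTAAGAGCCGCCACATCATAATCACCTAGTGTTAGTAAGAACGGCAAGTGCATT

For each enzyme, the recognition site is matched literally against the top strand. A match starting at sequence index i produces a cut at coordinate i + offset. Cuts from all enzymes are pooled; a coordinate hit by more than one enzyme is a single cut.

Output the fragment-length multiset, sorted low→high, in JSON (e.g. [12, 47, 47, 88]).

Site scan:
  WciIII GCGG/4: at [137, 162] ⇒ [141, 166]
  DwuIII GTAG/2: at [49, 134] ⇒ [51, 136]
  JekX (CGTCTTG, off=1): no sites

All cut coordinates (distinct, sorted): [51, 136, 141, 166]

Fragment lengths:
  51→136: 85 bp
  136→141: 5 bp
  141→166: 25 bp
  166→51 (wrap): 240-166+51 = 125 bp

[5,25,85,125]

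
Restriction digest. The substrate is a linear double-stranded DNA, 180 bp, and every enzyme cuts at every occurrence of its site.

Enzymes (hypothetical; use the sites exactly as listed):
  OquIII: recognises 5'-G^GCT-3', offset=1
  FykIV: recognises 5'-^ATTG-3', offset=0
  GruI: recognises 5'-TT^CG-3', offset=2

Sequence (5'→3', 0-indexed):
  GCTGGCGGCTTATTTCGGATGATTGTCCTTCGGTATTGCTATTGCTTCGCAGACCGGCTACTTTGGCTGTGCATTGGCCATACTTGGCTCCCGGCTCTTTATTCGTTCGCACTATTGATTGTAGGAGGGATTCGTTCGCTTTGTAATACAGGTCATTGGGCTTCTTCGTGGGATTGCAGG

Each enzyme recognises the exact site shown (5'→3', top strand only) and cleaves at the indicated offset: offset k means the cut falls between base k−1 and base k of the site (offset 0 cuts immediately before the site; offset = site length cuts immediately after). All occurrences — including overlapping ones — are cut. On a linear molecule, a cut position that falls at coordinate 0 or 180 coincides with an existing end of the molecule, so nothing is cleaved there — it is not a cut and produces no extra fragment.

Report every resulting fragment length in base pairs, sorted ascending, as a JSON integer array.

Site scan:
  OquIII (GGCT, off=1): starts [6, 55, 64, 85, 92, 158] → cuts [7, 56, 65, 86, 93, 159]
  FykIV (ATTG, off=0): starts [21, 34, 40, 72, 113, 117, 154, 172] → cuts [21, 34, 40, 72, 113, 117, 154, 172]
  GruI (TTCG, off=2): starts [13, 28, 45, 101, 105, 130, 134, 164] → cuts [15, 30, 47, 103, 107, 132, 136, 166]

All cut coordinates (distinct, sorted): [7, 15, 21, 30, 34, 40, 47, 56, 65, 72, 86, 93, 103, 107, 113, 117, 132, 136, 154, 159, 166, 172]

Fragment lengths:
  [0,7): 7 bp
  [7,15): 8 bp
  [15,21): 6 bp
  [21,30): 9 bp
  [30,34): 4 bp
  [34,40): 6 bp
  [40,47): 7 bp
  [47,56): 9 bp
  [56,65): 9 bp
  [65,72): 7 bp
  [72,86): 14 bp
  [86,93): 7 bp
  [93,103): 10 bp
  [103,107): 4 bp
  [107,113): 6 bp
  [113,117): 4 bp
  [117,132): 15 bp
  [132,136): 4 bp
  [136,154): 18 bp
  [154,159): 5 bp
  [159,166): 7 bp
  [166,172): 6 bp
  [172,180): 8 bp

[4,4,4,4,5,6,6,6,6,7,7,7,7,7,8,8,9,9,9,10,14,15,18]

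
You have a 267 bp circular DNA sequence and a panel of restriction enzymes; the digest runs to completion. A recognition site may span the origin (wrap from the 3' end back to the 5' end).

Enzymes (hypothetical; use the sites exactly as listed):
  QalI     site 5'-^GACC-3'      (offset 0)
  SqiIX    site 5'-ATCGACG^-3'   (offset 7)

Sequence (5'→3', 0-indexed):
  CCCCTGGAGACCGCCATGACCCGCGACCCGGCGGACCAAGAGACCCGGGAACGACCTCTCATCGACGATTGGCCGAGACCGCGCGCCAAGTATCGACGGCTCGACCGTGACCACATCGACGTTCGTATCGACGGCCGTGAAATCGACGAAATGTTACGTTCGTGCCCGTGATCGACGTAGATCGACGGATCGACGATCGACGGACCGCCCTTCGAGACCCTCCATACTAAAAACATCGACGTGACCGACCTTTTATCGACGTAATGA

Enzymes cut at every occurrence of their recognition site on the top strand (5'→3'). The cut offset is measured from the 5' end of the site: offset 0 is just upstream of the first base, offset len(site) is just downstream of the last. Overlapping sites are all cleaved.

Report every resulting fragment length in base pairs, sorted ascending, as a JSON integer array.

[1,4,4,4,6,7,7,8,8,9,9,9,10,10,11,12,13,13,15,15,15,22,26,29]

Site scan:
  QalI (GACC, off=0): starts [8, 17, 24, 33, 41, 52, 76, 102, 108, 202, 215, 242, 246, 265] → cuts [8, 17, 24, 33, 41, 52, 76, 102, 108, 202, 215, 242, 246, 265]
  SqiIX (ATCGACG, off=7): starts [60, 91, 114, 126, 141, 170, 180, 188, 195, 234, 254] → cuts [67, 98, 121, 133, 148, 177, 187, 195, 202, 241, 261]

All cut coordinates (distinct, sorted): [8, 17, 24, 33, 41, 52, 67, 76, 98, 102, 108, 121, 133, 148, 177, 187, 195, 202, 215, 241, 242, 246, 261, 265]

Fragments:
  8→17: 9 bp
  17→24: 7 bp
  24→33: 9 bp
  33→41: 8 bp
  41→52: 11 bp
  52→67: 15 bp
  67→76: 9 bp
  76→98: 22 bp
  98→102: 4 bp
  102→108: 6 bp
  108→121: 13 bp
  121→133: 12 bp
  133→148: 15 bp
  148→177: 29 bp
  177→187: 10 bp
  187→195: 8 bp
  195→202: 7 bp
  202→215: 13 bp
  215→241: 26 bp
  241→242: 1 bp
  242→246: 4 bp
  246→261: 15 bp
  261→265: 4 bp
  265→8 (wrap): 267-265+8 = 10 bp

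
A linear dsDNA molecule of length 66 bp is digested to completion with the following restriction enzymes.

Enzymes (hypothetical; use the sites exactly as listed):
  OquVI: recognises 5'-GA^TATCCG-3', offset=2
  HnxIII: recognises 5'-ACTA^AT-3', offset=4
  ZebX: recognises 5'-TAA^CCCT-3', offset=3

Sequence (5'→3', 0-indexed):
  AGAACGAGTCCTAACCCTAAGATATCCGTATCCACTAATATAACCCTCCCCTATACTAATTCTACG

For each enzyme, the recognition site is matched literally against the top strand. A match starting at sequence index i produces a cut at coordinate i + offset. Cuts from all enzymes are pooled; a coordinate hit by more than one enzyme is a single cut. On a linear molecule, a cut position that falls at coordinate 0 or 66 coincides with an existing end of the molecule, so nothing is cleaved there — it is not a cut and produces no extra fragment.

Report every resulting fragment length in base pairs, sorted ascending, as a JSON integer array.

Scan for sites:
  OquVI (GATATCCG, off=2): starts [20] → cuts [22]
  HnxIII (ACTAAT, off=4): starts [33, 54] → cuts [37, 58]
  ZebX (TAACCCT, off=3): starts [11, 40] → cuts [14, 43]

Pooled cuts: [14, 22, 37, 43, 58]

Fragment lengths:
  [0,14): 14 bp
  [14,22): 8 bp
  [22,37): 15 bp
  [37,43): 6 bp
  [43,58): 15 bp
  [58,66): 8 bp

[6,8,8,14,15,15]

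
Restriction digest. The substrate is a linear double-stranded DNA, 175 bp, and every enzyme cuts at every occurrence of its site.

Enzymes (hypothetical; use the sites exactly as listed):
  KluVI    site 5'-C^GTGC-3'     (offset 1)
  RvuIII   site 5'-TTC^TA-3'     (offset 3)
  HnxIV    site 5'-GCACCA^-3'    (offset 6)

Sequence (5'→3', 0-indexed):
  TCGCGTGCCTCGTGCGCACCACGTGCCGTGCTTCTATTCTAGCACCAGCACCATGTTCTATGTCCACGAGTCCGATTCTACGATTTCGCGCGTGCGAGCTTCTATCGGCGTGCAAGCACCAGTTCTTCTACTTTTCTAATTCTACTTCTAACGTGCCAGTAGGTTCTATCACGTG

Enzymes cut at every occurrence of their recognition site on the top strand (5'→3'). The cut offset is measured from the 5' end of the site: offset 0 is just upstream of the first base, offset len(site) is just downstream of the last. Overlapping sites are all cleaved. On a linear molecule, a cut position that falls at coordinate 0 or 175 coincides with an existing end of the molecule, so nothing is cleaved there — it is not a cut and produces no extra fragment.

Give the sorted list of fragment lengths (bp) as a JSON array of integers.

Scan for sites:
  KluVI CGTGC/1: at [3, 10, 21, 26, 90, 108, 151] ⇒ [4, 11, 22, 27, 91, 109, 152]
  RvuIII TTCTA/3: at [31, 36, 55, 75, 99, 125, 133, 139, 145, 163] ⇒ [34, 39, 58, 78, 102, 128, 136, 142, 148, 166]
  HnxIV GCACCA/6: at [15, 41, 47, 115] ⇒ [21, 47, 53, 121]

All cut coordinates (distinct, sorted): [4, 11, 21, 22, 27, 34, 39, 47, 53, 58, 78, 91, 102, 109, 121, 128, 136, 142, 148, 152, 166]

Fragments:
  [0,4): 4 bp
  [4,11): 7 bp
  [11,21): 10 bp
  [21,22): 1 bp
  [22,27): 5 bp
  [27,34): 7 bp
  [34,39): 5 bp
  [39,47): 8 bp
  [47,53): 6 bp
  [53,58): 5 bp
  [58,78): 20 bp
  [78,91): 13 bp
  [91,102): 11 bp
  [102,109): 7 bp
  [109,121): 12 bp
  [121,128): 7 bp
  [128,136): 8 bp
  [136,142): 6 bp
  [142,148): 6 bp
  [148,152): 4 bp
  [152,166): 14 bp
  [166,175): 9 bp

[1,4,4,5,5,5,6,6,6,7,7,7,7,8,8,9,10,11,12,13,14,20]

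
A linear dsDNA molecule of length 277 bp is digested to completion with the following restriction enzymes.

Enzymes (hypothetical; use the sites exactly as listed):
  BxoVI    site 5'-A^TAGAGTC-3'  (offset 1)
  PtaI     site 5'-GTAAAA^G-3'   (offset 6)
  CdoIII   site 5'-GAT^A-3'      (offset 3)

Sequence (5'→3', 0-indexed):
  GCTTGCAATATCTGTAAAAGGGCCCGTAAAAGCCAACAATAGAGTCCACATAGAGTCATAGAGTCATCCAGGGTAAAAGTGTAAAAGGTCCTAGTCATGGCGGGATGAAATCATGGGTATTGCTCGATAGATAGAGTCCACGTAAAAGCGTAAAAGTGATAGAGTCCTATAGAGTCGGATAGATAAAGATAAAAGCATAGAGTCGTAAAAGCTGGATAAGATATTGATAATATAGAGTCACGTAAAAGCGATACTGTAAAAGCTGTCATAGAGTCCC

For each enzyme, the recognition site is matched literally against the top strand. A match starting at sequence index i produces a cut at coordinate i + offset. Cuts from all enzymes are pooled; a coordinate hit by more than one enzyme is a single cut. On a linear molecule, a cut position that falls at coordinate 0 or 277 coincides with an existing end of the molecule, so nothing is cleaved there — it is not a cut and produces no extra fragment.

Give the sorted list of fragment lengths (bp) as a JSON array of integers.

Per-enzyme occurrences:
  BxoVI (ATAGAGTC, off=1): starts [38, 49, 57, 130, 158, 168, 196, 231, 267] → cuts [39, 50, 58, 131, 159, 169, 197, 232, 268]
  PtaI (GTAAAAG, off=6): starts [13, 25, 72, 80, 141, 149, 204, 241, 255] → cuts [19, 31, 78, 86, 147, 155, 210, 247, 261]
  CdoIII (GATA, off=3): starts [125, 129, 157, 177, 181, 187, 214, 219, 225, 249] → cuts [128, 132, 160, 180, 184, 190, 217, 222, 228, 252]

Pooled cuts: [19, 31, 39, 50, 58, 78, 86, 128, 131, 132, 147, 155, 159, 160, 169, 180, 184, 190, 197, 210, 217, 222, 228, 232, 247, 252, 261, 268]

Fragment lengths:
  [0,19): 19 bp
  [19,31): 12 bp
  [31,39): 8 bp
  [39,50): 11 bp
  [50,58): 8 bp
  [58,78): 20 bp
  [78,86): 8 bp
  [86,128): 42 bp
  [128,131): 3 bp
  [131,132): 1 bp
  [132,147): 15 bp
  [147,155): 8 bp
  [155,159): 4 bp
  [159,160): 1 bp
  [160,169): 9 bp
  [169,180): 11 bp
  [180,184): 4 bp
  [184,190): 6 bp
  [190,197): 7 bp
  [197,210): 13 bp
  [210,217): 7 bp
  [217,222): 5 bp
  [222,228): 6 bp
  [228,232): 4 bp
  [232,247): 15 bp
  [247,252): 5 bp
  [252,261): 9 bp
  [261,268): 7 bp
  [268,277): 9 bp

[1,1,3,4,4,4,5,5,6,6,7,7,7,8,8,8,8,9,9,9,11,11,12,13,15,15,19,20,42]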